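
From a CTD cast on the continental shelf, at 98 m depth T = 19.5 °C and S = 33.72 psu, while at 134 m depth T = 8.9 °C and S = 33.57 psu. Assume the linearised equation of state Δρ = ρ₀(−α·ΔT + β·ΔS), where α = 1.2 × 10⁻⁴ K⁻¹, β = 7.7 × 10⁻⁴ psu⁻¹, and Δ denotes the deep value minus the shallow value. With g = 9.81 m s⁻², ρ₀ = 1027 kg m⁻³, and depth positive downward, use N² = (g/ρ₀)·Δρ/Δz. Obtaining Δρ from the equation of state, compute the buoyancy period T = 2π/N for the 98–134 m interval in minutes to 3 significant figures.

5.90 min

ΔT = -10.6 K, ΔS = -0.15 psu (deep − shallow).
Δρ/ρ₀ = −αΔT + βΔS = 1.272 × 10⁻³ − 1.155 × 10⁻⁴ = 1.1565 × 10⁻³, so Δρ ≈ 1.188 kg m⁻³.
N² = (g/ρ₀)·Δρ/Δz = g·(Δρ/ρ₀)/Δz = 9.81 × 1.1565 × 10⁻³ / 36 = 3.1515 × 10⁻⁴ s⁻².
N = √(3.1515 × 10⁻⁴) = 0.017752 rad s⁻¹ → T = 2π/N = 353.94 s = 5.8990 min ≈ 5.90 min.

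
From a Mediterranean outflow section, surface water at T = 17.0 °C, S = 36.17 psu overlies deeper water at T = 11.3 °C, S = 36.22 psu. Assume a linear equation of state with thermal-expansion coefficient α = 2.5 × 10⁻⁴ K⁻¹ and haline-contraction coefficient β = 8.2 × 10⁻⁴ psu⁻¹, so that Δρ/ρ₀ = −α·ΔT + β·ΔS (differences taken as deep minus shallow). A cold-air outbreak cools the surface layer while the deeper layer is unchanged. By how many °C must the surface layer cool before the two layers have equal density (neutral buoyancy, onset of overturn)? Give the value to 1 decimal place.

5.9 °C

Neutral buoyancy requires Δρ = 0, i.e. −α(T_deep − T_surf′) + β(S_deep − S_surf) = 0.
T_surf′ = T_deep − (β/α)·ΔS = 11.3 − (8.2 × 10⁻⁴/2.5 × 10⁻⁴)·(+0.05) = 11.136 °C.
Cooling required: 17.0 − (11.136) = 5.864 °C.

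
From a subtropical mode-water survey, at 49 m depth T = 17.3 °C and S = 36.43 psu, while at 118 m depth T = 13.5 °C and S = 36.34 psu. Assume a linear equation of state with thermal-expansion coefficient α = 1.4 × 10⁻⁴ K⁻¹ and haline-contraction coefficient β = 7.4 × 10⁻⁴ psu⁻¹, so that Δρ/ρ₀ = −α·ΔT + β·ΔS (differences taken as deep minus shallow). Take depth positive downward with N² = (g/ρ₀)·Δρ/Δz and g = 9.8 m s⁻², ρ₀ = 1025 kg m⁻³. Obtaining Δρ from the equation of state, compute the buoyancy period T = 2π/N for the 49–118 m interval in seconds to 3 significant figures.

773 s

ΔT = -3.8 K, ΔS = -0.09 psu (deep − shallow).
Δρ/ρ₀ = −αΔT + βΔS = 5.32 × 10⁻⁴ − 6.66 × 10⁻⁵ = 4.654 × 10⁻⁴, so Δρ ≈ 0.4770 kg m⁻³.
N² = (g/ρ₀)·Δρ/Δz = g·(Δρ/ρ₀)/Δz = 9.8 × 4.654 × 10⁻⁴ / 69 = 6.6100 × 10⁻⁵ s⁻².
N = √(6.6100 × 10⁻⁵) = 8.1302 × 10⁻³ rad s⁻¹ → T = 2π/N = 772.82 s ≈ 773 s.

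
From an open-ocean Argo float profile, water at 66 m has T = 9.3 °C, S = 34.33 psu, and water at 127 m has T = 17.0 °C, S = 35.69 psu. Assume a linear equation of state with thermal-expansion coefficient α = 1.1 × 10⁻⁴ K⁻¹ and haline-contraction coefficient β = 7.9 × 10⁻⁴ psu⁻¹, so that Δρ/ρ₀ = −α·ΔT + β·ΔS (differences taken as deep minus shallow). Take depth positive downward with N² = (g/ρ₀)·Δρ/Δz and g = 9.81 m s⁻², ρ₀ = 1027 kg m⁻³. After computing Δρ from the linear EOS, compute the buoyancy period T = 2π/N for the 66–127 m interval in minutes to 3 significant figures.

17.3 min

ΔT = +7.7 K, ΔS = +1.36 psu (deep − shallow).
Δρ/ρ₀ = −αΔT + βΔS = -8.47 × 10⁻⁴ + 1.0744 × 10⁻³ = 2.274 × 10⁻⁴, so Δρ ≈ 0.2335 kg m⁻³.
N² = (g/ρ₀)·Δρ/Δz = g·(Δρ/ρ₀)/Δz = 9.81 × 2.274 × 10⁻⁴ / 61 = 3.6570 × 10⁻⁵ s⁻².
N = √(3.6570 × 10⁻⁵) = 6.0473 × 10⁻³ rad s⁻¹ → T = 2π/N = 1.0390 × 10³ s = 17.317 min ≈ 17.3 min.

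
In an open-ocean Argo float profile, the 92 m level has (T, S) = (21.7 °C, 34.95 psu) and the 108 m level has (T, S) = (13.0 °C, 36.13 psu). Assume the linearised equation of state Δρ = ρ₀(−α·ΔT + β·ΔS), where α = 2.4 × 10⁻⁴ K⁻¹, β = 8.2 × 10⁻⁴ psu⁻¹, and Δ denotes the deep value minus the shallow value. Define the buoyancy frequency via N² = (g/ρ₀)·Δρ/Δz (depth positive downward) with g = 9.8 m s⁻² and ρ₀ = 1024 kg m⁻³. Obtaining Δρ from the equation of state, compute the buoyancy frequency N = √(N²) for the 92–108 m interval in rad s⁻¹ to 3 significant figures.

0.0433 rad s⁻¹

ΔT = -8.7 K, ΔS = +1.18 psu (deep − shallow).
Δρ/ρ₀ = −αΔT + βΔS = 2.088 × 10⁻³ + 9.676 × 10⁻⁴ = 3.0556 × 10⁻³, so Δρ ≈ 3.129 kg m⁻³.
N² = (g/ρ₀)·Δρ/Δz = g·(Δρ/ρ₀)/Δz = 9.8 × 3.0556 × 10⁻³ / 16 = 1.8716 × 10⁻³ s⁻².
N = √(1.8716 × 10⁻³) = 0.043262 rad s⁻¹ ≈ 0.0433 rad s⁻¹.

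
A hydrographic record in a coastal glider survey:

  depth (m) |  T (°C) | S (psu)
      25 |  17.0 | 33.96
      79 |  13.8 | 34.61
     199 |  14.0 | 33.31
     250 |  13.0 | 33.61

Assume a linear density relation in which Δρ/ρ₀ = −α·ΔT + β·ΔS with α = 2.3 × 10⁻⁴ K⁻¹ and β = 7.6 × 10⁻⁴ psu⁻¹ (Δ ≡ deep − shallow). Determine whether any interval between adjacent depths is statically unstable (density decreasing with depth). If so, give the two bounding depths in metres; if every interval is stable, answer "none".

Evaluate Δρ/ρ₀ = −αΔT + βΔS across each adjacent pair:
  25–79 m: −αΔT+βΔS = −(2.3 × 10⁻⁴)(-3.2)+(7.6 × 10⁻⁴)(+0.65) = 1.2 × 10⁻³ → stable
  79–199 m: −αΔT+βΔS = −(2.3 × 10⁻⁴)(+0.2)+(7.6 × 10⁻⁴)(-1.30) = -1.0 × 10⁻³ → UNSTABLE
  199–250 m: −αΔT+βΔS = −(2.3 × 10⁻⁴)(-1.0)+(7.6 × 10⁻⁴)(+0.30) = 4.6 × 10⁻⁴ → stable
The 79–199 m interval has Δρ < 0: lighter water underlies denser water.

79–199 m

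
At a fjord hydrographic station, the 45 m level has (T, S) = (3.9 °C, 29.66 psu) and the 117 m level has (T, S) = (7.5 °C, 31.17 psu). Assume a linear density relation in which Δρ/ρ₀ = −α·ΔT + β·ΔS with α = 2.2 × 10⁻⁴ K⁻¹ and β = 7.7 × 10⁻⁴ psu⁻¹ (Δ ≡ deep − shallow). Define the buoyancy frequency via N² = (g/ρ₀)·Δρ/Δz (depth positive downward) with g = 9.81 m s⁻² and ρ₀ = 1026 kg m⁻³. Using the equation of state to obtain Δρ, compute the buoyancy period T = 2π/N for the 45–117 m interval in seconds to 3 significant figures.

ΔT = +3.6 K, ΔS = +1.51 psu (deep − shallow).
Δρ/ρ₀ = −αΔT + βΔS = -7.92 × 10⁻⁴ + 1.1627 × 10⁻³ = 3.707 × 10⁻⁴, so Δρ ≈ 0.3803 kg m⁻³.
N² = (g/ρ₀)·Δρ/Δz = g·(Δρ/ρ₀)/Δz = 9.81 × 3.707 × 10⁻⁴ / 72 = 5.0508 × 10⁻⁵ s⁻².
N = √(5.0508 × 10⁻⁵) = 7.1069 × 10⁻³ rad s⁻¹ → T = 2π/N = 884.10 s ≈ 884 s.

884 s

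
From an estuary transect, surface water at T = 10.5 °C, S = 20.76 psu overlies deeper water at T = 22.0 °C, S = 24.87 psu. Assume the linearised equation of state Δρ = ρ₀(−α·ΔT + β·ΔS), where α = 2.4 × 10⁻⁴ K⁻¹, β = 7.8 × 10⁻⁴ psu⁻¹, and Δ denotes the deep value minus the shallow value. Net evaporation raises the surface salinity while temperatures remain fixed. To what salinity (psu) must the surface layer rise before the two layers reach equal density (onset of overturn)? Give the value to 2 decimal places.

21.33 psu

Neutral buoyancy requires −α(T_deep − T_surf) + β(S_deep − S_surf′) = 0.
S_surf′ = S_deep − (α/β)·ΔT = 24.87 − (2.4 × 10⁻⁴/7.8 × 10⁻⁴)·(+11.5) = 21.3315 psu.
Increase required: 21.3315 − 20.76 = 0.5715 psu.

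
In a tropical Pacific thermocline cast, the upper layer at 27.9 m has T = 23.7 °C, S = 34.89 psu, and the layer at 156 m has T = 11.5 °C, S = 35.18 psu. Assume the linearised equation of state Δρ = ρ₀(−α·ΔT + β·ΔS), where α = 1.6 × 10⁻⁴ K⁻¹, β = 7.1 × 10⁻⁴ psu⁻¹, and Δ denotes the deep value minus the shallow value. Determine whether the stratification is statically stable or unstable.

stable

ΔT = 11.5 − 23.7 = -12.2 K and ΔS = 35.18 − 34.89 = +0.29 psu (deep − shallow).
−αΔT = 1.952 × 10⁻³; βΔS = 2.059 × 10⁻⁴; sum Δρ/ρ₀ = 2.1579 × 10⁻³.
Δρ/ρ₀ > 0, so Δρ > 0: deeper water is denser → statically stable.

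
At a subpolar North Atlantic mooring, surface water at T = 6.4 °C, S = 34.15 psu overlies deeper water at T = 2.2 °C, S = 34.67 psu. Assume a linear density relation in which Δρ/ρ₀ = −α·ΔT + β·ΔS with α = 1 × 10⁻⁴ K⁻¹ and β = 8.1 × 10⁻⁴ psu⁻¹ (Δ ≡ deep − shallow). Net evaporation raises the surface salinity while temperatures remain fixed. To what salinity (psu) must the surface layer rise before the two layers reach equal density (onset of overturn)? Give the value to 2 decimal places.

35.19 psu

Neutral buoyancy requires −α(T_deep − T_surf) + β(S_deep − S_surf′) = 0.
S_surf′ = S_deep − (α/β)·ΔT = 34.67 − (1 × 10⁻⁴/8.1 × 10⁻⁴)·(-4.2) = 35.1885 psu.
Increase required: 35.1885 − 34.15 = 1.0385 psu.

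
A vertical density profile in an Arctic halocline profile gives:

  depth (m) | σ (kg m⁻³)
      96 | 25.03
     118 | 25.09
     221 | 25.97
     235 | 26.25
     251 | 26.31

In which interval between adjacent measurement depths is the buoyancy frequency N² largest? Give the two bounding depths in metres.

Compute the density gradient over each adjacent pair:
  96–118 m: Δρ/Δz = 0.06/22 = 2.7 × 10⁻³ kg m⁻⁴
  118–221 m: Δρ/Δz = 0.88/103 = 8.5 × 10⁻³ kg m⁻⁴
  221–235 m: Δρ/Δz = 0.28/14 = 0.020 kg m⁻⁴
  235–251 m: Δρ/Δz = 0.06/16 = 3.7 × 10⁻³ kg m⁻⁴
The largest gradient is in the 221–235 m interval — the pycnocline.

221–235 m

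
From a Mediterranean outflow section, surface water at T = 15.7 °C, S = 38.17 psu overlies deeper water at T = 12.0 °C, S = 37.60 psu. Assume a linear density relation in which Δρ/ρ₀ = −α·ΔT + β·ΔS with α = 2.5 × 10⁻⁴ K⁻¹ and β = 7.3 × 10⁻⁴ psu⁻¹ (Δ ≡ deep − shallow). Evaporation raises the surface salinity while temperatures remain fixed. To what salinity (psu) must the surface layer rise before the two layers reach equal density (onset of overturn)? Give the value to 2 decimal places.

Neutral buoyancy requires −α(T_deep − T_surf) + β(S_deep − S_surf′) = 0.
S_surf′ = S_deep − (α/β)·ΔT = 37.60 − (2.5 × 10⁻⁴/7.3 × 10⁻⁴)·(-3.7) = 38.8671 psu.
Increase required: 38.8671 − 38.17 = 0.6971 psu.

38.87 psu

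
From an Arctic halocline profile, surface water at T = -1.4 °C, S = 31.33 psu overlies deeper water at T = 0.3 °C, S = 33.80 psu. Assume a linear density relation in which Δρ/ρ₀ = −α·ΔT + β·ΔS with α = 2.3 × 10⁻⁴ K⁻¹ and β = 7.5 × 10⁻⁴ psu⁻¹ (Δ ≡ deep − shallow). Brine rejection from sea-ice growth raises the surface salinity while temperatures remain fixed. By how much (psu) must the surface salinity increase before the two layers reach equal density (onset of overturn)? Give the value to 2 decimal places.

Neutral buoyancy requires −α(T_deep − T_surf) + β(S_deep − S_surf′) = 0.
S_surf′ = S_deep − (α/β)·ΔT = 33.80 − (2.3 × 10⁻⁴/7.5 × 10⁻⁴)·(+1.7) = 33.2787 psu.
Increase required: 33.2787 − 31.33 = 1.9487 psu.

1.95 psu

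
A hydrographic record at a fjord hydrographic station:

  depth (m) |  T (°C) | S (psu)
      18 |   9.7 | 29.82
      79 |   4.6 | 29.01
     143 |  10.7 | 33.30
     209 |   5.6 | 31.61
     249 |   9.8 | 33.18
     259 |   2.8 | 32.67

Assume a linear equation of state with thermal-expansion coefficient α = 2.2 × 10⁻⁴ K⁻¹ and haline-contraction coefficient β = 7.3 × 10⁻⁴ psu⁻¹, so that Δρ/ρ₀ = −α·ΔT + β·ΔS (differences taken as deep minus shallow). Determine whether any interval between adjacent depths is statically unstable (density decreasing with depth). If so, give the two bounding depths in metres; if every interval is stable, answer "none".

143–209 m

Evaluate Δρ/ρ₀ = −αΔT + βΔS across each adjacent pair:
  18–79 m: −αΔT+βΔS = −(2.2 × 10⁻⁴)(-5.1)+(7.3 × 10⁻⁴)(-0.81) = 5.3 × 10⁻⁴ → stable
  79–143 m: −αΔT+βΔS = −(2.2 × 10⁻⁴)(+6.1)+(7.3 × 10⁻⁴)(+4.29) = 1.8 × 10⁻³ → stable
  143–209 m: −αΔT+βΔS = −(2.2 × 10⁻⁴)(-5.1)+(7.3 × 10⁻⁴)(-1.69) = -1.1 × 10⁻⁴ → UNSTABLE
  209–249 m: −αΔT+βΔS = −(2.2 × 10⁻⁴)(+4.2)+(7.3 × 10⁻⁴)(+1.57) = 2.2 × 10⁻⁴ → stable
  249–259 m: −αΔT+βΔS = −(2.2 × 10⁻⁴)(-7.0)+(7.3 × 10⁻⁴)(-0.51) = 1.2 × 10⁻³ → stable
The 143–209 m interval has Δρ < 0: lighter water underlies denser water.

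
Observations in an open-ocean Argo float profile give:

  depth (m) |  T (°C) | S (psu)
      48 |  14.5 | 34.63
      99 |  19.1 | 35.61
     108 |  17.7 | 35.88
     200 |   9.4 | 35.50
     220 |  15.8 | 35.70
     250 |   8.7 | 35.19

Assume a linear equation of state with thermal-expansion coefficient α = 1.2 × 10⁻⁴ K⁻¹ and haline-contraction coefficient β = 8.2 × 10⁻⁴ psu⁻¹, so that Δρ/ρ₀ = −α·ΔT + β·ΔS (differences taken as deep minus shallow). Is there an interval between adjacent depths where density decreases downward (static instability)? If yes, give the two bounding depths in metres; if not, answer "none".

200–220 m

Evaluate Δρ/ρ₀ = −αΔT + βΔS across each adjacent pair:
  48–99 m: −αΔT+βΔS = −(1.2 × 10⁻⁴)(+4.6)+(8.2 × 10⁻⁴)(+0.98) = 2.5 × 10⁻⁴ → stable
  99–108 m: −αΔT+βΔS = −(1.2 × 10⁻⁴)(-1.4)+(8.2 × 10⁻⁴)(+0.27) = 3.9 × 10⁻⁴ → stable
  108–200 m: −αΔT+βΔS = −(1.2 × 10⁻⁴)(-8.3)+(8.2 × 10⁻⁴)(-0.38) = 6.8 × 10⁻⁴ → stable
  200–220 m: −αΔT+βΔS = −(1.2 × 10⁻⁴)(+6.4)+(8.2 × 10⁻⁴)(+0.20) = -6.0 × 10⁻⁴ → UNSTABLE
  220–250 m: −αΔT+βΔS = −(1.2 × 10⁻⁴)(-7.1)+(8.2 × 10⁻⁴)(-0.51) = 4.3 × 10⁻⁴ → stable
The 200–220 m interval has Δρ < 0: lighter water underlies denser water.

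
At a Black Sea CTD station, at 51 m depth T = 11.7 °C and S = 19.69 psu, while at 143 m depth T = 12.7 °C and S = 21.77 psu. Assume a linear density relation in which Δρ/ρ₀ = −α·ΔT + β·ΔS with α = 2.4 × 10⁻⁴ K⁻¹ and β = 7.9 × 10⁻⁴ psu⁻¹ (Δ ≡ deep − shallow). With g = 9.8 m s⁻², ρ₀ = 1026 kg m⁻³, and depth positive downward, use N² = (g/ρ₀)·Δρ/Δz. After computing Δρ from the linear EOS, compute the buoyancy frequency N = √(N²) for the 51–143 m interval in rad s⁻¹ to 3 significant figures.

ΔT = +1.0 K, ΔS = +2.08 psu (deep − shallow).
Δρ/ρ₀ = −αΔT + βΔS = -2.40 × 10⁻⁴ + 1.6432 × 10⁻³ = 1.4032 × 10⁻³, so Δρ ≈ 1.440 kg m⁻³.
N² = (g/ρ₀)·Δρ/Δz = g·(Δρ/ρ₀)/Δz = 9.8 × 1.4032 × 10⁻³ / 92 = 1.4947 × 10⁻⁴ s⁻².
N = √(1.4947 × 10⁻⁴) = 0.012226 rad s⁻¹ ≈ 0.0122 rad s⁻¹.

0.0122 rad s⁻¹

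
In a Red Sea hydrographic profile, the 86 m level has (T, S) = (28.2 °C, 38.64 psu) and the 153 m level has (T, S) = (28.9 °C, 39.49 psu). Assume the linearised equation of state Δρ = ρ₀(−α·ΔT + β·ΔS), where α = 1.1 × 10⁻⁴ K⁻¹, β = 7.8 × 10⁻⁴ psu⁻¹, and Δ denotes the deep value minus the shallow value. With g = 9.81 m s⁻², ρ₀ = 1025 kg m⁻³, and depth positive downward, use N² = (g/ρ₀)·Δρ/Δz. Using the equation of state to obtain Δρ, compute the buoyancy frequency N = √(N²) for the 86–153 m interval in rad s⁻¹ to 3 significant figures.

9.26 × 10⁻³ rad s⁻¹

ΔT = +0.7 K, ΔS = +0.85 psu (deep − shallow).
Δρ/ρ₀ = −αΔT + βΔS = -7.70 × 10⁻⁵ + 6.63 × 10⁻⁴ = 5.86 × 10⁻⁴, so Δρ ≈ 0.6006 kg m⁻³.
N² = (g/ρ₀)·Δρ/Δz = g·(Δρ/ρ₀)/Δz = 9.81 × 5.86 × 10⁻⁴ / 67 = 8.5801 × 10⁻⁵ s⁻².
N = √(8.5801 × 10⁻⁵) = 9.2629 × 10⁻³ rad s⁻¹ ≈ 9.26 × 10⁻³ rad s⁻¹.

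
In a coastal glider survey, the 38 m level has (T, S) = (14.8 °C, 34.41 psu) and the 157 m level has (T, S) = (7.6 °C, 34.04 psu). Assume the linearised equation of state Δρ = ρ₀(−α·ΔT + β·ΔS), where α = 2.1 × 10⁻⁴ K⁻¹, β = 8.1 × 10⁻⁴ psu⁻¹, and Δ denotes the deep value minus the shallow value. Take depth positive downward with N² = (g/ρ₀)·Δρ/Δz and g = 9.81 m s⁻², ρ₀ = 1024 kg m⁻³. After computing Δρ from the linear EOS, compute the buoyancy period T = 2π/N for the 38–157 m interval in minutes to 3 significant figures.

10.5 min

ΔT = -7.2 K, ΔS = -0.37 psu (deep − shallow).
Δρ/ρ₀ = −αΔT + βΔS = 1.512 × 10⁻³ − 2.997 × 10⁻⁴ = 1.2123 × 10⁻³, so Δρ ≈ 1.241 kg m⁻³.
N² = (g/ρ₀)·Δρ/Δz = g·(Δρ/ρ₀)/Δz = 9.81 × 1.2123 × 10⁻³ / 119 = 9.9938 × 10⁻⁵ s⁻².
N = √(9.9938 × 10⁻⁵) = 9.9969 × 10⁻³ rad s⁻¹ → T = 2π/N = 628.51 s = 10.475 min ≈ 10.5 min.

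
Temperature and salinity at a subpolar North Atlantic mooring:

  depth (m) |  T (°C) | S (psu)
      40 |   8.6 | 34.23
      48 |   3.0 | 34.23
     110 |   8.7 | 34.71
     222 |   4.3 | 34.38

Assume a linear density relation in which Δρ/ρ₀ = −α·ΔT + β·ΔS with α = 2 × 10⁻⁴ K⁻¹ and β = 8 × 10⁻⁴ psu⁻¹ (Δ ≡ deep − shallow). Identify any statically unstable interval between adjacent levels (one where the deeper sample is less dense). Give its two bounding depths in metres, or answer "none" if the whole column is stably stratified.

48–110 m

Evaluate Δρ/ρ₀ = −αΔT + βΔS across each adjacent pair:
  40–48 m: −αΔT+βΔS = −(2 × 10⁻⁴)(-5.6)+(8 × 10⁻⁴)(+0.00) = 1.1 × 10⁻³ → stable
  48–110 m: −αΔT+βΔS = −(2 × 10⁻⁴)(+5.7)+(8 × 10⁻⁴)(+0.48) = -7.6 × 10⁻⁴ → UNSTABLE
  110–222 m: −αΔT+βΔS = −(2 × 10⁻⁴)(-4.4)+(8 × 10⁻⁴)(-0.33) = 6.2 × 10⁻⁴ → stable
The 48–110 m interval has Δρ < 0: lighter water underlies denser water.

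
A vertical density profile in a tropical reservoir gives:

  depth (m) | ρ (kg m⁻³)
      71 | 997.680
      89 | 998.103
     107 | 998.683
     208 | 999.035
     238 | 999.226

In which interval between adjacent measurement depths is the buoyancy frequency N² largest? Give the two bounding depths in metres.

Compute the density gradient over each adjacent pair:
  71–89 m: Δρ/Δz = 0.423/18 = 0.024 kg m⁻⁴
  89–107 m: Δρ/Δz = 0.580/18 = 0.032 kg m⁻⁴
  107–208 m: Δρ/Δz = 0.352/101 = 3.5 × 10⁻³ kg m⁻⁴
  208–238 m: Δρ/Δz = 0.191/30 = 6.4 × 10⁻³ kg m⁻⁴
The largest gradient is in the 89–107 m interval — the pycnocline.

89–107 m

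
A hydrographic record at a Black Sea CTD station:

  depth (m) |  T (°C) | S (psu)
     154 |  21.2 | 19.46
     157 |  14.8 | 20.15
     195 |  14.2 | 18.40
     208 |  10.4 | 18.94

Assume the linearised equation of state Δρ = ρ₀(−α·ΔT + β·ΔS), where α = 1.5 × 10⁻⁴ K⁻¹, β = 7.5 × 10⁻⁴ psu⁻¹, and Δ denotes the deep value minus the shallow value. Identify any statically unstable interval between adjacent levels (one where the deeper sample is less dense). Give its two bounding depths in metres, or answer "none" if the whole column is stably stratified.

Evaluate Δρ/ρ₀ = −αΔT + βΔS across each adjacent pair:
  154–157 m: −αΔT+βΔS = −(1.5 × 10⁻⁴)(-6.4)+(7.5 × 10⁻⁴)(+0.69) = 1.5 × 10⁻³ → stable
  157–195 m: −αΔT+βΔS = −(1.5 × 10⁻⁴)(-0.6)+(7.5 × 10⁻⁴)(-1.75) = -1.2 × 10⁻³ → UNSTABLE
  195–208 m: −αΔT+βΔS = −(1.5 × 10⁻⁴)(-3.8)+(7.5 × 10⁻⁴)(+0.54) = 9.7 × 10⁻⁴ → stable
The 157–195 m interval has Δρ < 0: lighter water underlies denser water.

157–195 m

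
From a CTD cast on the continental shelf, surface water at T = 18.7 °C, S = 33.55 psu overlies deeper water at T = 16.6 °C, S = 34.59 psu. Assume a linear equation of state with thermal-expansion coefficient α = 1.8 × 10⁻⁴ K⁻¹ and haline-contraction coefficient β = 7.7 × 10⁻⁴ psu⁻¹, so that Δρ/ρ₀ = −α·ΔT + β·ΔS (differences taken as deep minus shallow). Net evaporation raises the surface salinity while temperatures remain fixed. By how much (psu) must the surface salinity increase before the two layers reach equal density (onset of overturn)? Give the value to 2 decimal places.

Neutral buoyancy requires −α(T_deep − T_surf) + β(S_deep − S_surf′) = 0.
S_surf′ = S_deep − (α/β)·ΔT = 34.59 − (1.8 × 10⁻⁴/7.7 × 10⁻⁴)·(-2.1) = 35.0809 psu.
Increase required: 35.0809 − 33.55 = 1.5309 psu.

1.53 psu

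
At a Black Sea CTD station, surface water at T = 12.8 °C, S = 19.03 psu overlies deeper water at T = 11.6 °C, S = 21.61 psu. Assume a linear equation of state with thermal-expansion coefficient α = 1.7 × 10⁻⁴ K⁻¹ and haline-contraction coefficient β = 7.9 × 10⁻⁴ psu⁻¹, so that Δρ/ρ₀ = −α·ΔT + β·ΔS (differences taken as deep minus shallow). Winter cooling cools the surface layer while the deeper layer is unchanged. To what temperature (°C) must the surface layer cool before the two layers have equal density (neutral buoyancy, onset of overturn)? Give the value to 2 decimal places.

Neutral buoyancy requires Δρ = 0, i.e. −α(T_deep − T_surf′) + β(S_deep − S_surf) = 0.
T_surf′ = T_deep − (β/α)·ΔS = 11.6 − (7.9 × 10⁻⁴/1.7 × 10⁻⁴)·(+2.58) = -0.3894 °C.
Cooling required: 12.8 − (-0.3894) = 13.1894 °C.

-0.39 °C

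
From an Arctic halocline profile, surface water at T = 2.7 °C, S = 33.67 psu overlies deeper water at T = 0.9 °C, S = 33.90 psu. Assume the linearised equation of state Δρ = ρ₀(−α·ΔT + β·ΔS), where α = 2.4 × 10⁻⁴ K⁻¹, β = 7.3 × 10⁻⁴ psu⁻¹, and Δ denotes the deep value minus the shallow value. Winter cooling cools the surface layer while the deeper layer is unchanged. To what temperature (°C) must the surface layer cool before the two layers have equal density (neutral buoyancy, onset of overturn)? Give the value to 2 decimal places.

Neutral buoyancy requires Δρ = 0, i.e. −α(T_deep − T_surf′) + β(S_deep − S_surf) = 0.
T_surf′ = T_deep − (β/α)·ΔS = 0.9 − (7.3 × 10⁻⁴/2.4 × 10⁻⁴)·(+0.23) = 0.2004 °C.
Cooling required: 2.7 − (0.2004) = 2.4996 °C.

0.20 °C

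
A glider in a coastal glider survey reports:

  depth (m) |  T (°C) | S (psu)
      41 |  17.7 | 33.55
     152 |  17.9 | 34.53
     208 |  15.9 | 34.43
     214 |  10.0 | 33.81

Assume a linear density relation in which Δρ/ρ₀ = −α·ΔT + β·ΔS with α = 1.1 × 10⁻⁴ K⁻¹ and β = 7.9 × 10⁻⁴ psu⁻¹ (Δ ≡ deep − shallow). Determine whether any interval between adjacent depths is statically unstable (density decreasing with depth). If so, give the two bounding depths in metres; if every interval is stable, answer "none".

none

Evaluate Δρ/ρ₀ = −αΔT + βΔS across each adjacent pair:
  41–152 m: −αΔT+βΔS = −(1.1 × 10⁻⁴)(+0.2)+(7.9 × 10⁻⁴)(+0.98) = 7.5 × 10⁻⁴ → stable
  152–208 m: −αΔT+βΔS = −(1.1 × 10⁻⁴)(-2.0)+(7.9 × 10⁻⁴)(-0.10) = 1.4 × 10⁻⁴ → stable
  208–214 m: −αΔT+βΔS = −(1.1 × 10⁻⁴)(-5.9)+(7.9 × 10⁻⁴)(-0.62) = 1.6 × 10⁻⁴ → stable
Every interval has Δρ > 0: the column is stably stratified throughout.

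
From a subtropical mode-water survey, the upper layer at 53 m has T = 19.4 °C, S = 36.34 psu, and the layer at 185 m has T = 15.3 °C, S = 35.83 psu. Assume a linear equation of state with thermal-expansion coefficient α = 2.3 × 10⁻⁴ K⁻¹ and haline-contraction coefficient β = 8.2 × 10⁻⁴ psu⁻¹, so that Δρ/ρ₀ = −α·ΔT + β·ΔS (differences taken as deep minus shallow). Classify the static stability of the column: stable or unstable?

ΔT = 15.3 − 19.4 = -4.1 K and ΔS = 35.83 − 36.34 = -0.51 psu (deep − shallow).
−αΔT = 9.43 × 10⁻⁴; βΔS = -4.182 × 10⁻⁴; sum Δρ/ρ₀ = 5.248 × 10⁻⁴.
Δρ/ρ₀ > 0, so Δρ > 0: deeper water is denser → statically stable.

stable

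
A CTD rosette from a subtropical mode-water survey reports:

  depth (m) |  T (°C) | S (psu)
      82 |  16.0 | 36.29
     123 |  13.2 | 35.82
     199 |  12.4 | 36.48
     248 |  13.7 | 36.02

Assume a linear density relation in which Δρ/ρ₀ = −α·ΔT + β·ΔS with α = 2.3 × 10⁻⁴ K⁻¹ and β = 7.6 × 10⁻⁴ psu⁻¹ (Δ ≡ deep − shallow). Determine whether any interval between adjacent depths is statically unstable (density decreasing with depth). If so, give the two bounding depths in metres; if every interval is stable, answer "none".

199–248 m

Evaluate Δρ/ρ₀ = −αΔT + βΔS across each adjacent pair:
  82–123 m: −αΔT+βΔS = −(2.3 × 10⁻⁴)(-2.8)+(7.6 × 10⁻⁴)(-0.47) = 2.9 × 10⁻⁴ → stable
  123–199 m: −αΔT+βΔS = −(2.3 × 10⁻⁴)(-0.8)+(7.6 × 10⁻⁴)(+0.66) = 6.9 × 10⁻⁴ → stable
  199–248 m: −αΔT+βΔS = −(2.3 × 10⁻⁴)(+1.3)+(7.6 × 10⁻⁴)(-0.46) = -6.5 × 10⁻⁴ → UNSTABLE
The 199–248 m interval has Δρ < 0: lighter water underlies denser water.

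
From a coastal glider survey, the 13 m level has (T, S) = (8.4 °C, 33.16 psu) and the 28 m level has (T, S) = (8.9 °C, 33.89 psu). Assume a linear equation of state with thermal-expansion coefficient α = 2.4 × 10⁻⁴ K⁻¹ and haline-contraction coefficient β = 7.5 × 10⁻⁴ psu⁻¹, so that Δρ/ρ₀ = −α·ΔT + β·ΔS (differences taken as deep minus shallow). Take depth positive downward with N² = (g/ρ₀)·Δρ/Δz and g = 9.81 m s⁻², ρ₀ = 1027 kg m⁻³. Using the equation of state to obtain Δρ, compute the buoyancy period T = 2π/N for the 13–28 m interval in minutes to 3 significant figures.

6.26 min

ΔT = +0.5 K, ΔS = +0.73 psu (deep − shallow).
Δρ/ρ₀ = −αΔT + βΔS = -1.20 × 10⁻⁴ + 5.475 × 10⁻⁴ = 4.275 × 10⁻⁴, so Δρ ≈ 0.4390 kg m⁻³.
N² = (g/ρ₀)·Δρ/Δz = g·(Δρ/ρ₀)/Δz = 9.81 × 4.275 × 10⁻⁴ / 15 = 2.7959 × 10⁻⁴ s⁻².
N = √(2.7959 × 10⁻⁴) = 0.016721 rad s⁻¹ → T = 2π/N = 375.77 s = 6.2628 min ≈ 6.26 min.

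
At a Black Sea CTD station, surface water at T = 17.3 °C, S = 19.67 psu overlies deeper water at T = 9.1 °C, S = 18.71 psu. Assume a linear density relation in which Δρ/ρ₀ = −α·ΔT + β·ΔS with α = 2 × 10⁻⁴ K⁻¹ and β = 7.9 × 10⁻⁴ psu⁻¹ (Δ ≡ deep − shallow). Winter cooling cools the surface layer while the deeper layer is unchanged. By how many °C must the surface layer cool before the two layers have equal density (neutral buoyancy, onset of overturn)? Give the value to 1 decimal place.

4.4 °C

Neutral buoyancy requires Δρ = 0, i.e. −α(T_deep − T_surf′) + β(S_deep − S_surf) = 0.
T_surf′ = T_deep − (β/α)·ΔS = 9.1 − (7.9 × 10⁻⁴/2 × 10⁻⁴)·(-0.96) = 12.892 °C.
Cooling required: 17.3 − (12.892) = 4.408 °C.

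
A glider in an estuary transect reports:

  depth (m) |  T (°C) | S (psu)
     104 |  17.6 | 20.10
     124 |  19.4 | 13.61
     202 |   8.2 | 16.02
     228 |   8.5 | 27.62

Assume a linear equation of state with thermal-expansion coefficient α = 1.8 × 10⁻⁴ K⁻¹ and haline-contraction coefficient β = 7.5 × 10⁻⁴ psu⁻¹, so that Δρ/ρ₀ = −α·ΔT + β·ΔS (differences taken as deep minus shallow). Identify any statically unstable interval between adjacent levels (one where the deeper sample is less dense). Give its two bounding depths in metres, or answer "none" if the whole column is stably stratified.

104–124 m

Evaluate Δρ/ρ₀ = −αΔT + βΔS across each adjacent pair:
  104–124 m: −αΔT+βΔS = −(1.8 × 10⁻⁴)(+1.8)+(7.5 × 10⁻⁴)(-6.49) = -5.2 × 10⁻³ → UNSTABLE
  124–202 m: −αΔT+βΔS = −(1.8 × 10⁻⁴)(-11.2)+(7.5 × 10⁻⁴)(+2.41) = 3.8 × 10⁻³ → stable
  202–228 m: −αΔT+βΔS = −(1.8 × 10⁻⁴)(+0.3)+(7.5 × 10⁻⁴)(+11.60) = 8.6 × 10⁻³ → stable
The 104–124 m interval has Δρ < 0: lighter water underlies denser water.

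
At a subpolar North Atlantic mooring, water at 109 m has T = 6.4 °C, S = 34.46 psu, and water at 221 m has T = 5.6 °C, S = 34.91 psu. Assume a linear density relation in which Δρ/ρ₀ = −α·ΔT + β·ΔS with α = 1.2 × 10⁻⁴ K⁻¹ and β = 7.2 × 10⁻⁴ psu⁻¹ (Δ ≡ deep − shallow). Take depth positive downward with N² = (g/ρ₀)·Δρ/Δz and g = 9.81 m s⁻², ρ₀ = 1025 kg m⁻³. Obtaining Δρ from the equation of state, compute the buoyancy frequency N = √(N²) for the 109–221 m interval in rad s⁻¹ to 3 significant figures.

6.07 × 10⁻³ rad s⁻¹

ΔT = -0.8 K, ΔS = +0.45 psu (deep − shallow).
Δρ/ρ₀ = −αΔT + βΔS = 9.60 × 10⁻⁵ + 3.24 × 10⁻⁴ = 4.20 × 10⁻⁴, so Δρ ≈ 0.4305 kg m⁻³.
N² = (g/ρ₀)·Δρ/Δz = g·(Δρ/ρ₀)/Δz = 9.81 × 4.20 × 10⁻⁴ / 112 = 3.6787 × 10⁻⁵ s⁻².
N = √(3.6787 × 10⁻⁵) = 6.0652 × 10⁻³ rad s⁻¹ ≈ 6.07 × 10⁻³ rad s⁻¹.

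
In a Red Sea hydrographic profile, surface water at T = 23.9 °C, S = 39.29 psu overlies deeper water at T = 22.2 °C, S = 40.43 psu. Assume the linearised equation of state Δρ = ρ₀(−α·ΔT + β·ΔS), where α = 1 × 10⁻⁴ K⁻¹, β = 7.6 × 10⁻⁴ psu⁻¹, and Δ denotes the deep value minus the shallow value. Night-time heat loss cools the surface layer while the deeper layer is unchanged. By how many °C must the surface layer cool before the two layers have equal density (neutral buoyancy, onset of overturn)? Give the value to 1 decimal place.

Neutral buoyancy requires Δρ = 0, i.e. −α(T_deep − T_surf′) + β(S_deep − S_surf) = 0.
T_surf′ = T_deep − (β/α)·ΔS = 22.2 − (7.6 × 10⁻⁴/1 × 10⁻⁴)·(+1.14) = 13.536 °C.
Cooling required: 23.9 − (13.536) = 10.364 °C.

10.4 °C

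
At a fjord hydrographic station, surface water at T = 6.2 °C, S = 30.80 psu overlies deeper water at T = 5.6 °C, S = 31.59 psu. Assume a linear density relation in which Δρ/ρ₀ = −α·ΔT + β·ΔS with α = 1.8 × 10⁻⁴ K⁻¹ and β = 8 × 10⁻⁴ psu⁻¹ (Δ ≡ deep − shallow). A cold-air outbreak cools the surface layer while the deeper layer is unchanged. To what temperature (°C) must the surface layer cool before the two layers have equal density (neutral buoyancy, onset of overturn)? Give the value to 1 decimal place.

Neutral buoyancy requires Δρ = 0, i.e. −α(T_deep − T_surf′) + β(S_deep − S_surf) = 0.
T_surf′ = T_deep − (β/α)·ΔS = 5.6 − (8 × 10⁻⁴/1.8 × 10⁻⁴)·(+0.79) = 2.089 °C.
Cooling required: 6.2 − (2.089) = 4.111 °C.

2.1 °C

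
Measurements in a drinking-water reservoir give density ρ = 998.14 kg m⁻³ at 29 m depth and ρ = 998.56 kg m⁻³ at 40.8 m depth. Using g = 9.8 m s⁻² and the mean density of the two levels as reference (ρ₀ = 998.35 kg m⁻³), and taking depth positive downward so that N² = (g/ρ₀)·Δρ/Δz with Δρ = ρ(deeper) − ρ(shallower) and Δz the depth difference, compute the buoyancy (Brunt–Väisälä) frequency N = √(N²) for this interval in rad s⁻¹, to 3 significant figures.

0.0187 rad s⁻¹

Δρ = 998.56 − 998.14 = 0.42 kg m⁻³ over Δz = 40.8 − 29 = 11.8 m.
N² = (9.8/998.35) × (0.42/11.8) = 3.4939 × 10⁻⁴ s⁻².
N = √(3.4939 × 10⁻⁴) = 0.018692 rad s⁻¹ ≈ 0.0187 rad s⁻¹.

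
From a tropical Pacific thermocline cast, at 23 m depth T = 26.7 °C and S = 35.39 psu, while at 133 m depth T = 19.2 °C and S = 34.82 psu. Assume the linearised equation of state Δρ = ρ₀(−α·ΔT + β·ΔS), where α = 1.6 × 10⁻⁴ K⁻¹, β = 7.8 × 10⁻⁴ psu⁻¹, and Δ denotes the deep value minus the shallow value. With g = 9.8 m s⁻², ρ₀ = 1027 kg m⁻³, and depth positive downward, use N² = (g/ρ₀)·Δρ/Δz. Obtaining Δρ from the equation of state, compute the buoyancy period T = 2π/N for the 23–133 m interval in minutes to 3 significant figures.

12.8 min

ΔT = -7.5 K, ΔS = -0.57 psu (deep − shallow).
Δρ/ρ₀ = −αΔT + βΔS = 1.20 × 10⁻³ − 4.446 × 10⁻⁴ = 7.554 × 10⁻⁴, so Δρ ≈ 0.7758 kg m⁻³.
N² = (g/ρ₀)·Δρ/Δz = g·(Δρ/ρ₀)/Δz = 9.8 × 7.554 × 10⁻⁴ / 110 = 6.7299 × 10⁻⁵ s⁻².
N = √(6.7299 × 10⁻⁵) = 8.2036 × 10⁻³ rad s⁻¹ → T = 2π/N = 765.91 s = 12.765 min ≈ 12.8 min.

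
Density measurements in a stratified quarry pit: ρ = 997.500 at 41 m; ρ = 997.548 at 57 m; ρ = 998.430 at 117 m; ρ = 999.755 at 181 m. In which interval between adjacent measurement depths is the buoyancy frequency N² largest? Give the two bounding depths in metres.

117–181 m

Compute the density gradient over each adjacent pair:
  41–57 m: Δρ/Δz = 0.048/16 = 3.0 × 10⁻³ kg m⁻⁴
  57–117 m: Δρ/Δz = 0.882/60 = 0.015 kg m⁻⁴
  117–181 m: Δρ/Δz = 1.325/64 = 0.021 kg m⁻⁴
The largest gradient is in the 117–181 m interval — the pycnocline.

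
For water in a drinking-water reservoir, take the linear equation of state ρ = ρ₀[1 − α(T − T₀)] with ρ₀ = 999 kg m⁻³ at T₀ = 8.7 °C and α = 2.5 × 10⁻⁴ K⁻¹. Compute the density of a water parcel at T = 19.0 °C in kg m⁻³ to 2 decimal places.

T − T₀ = +10.3 K.
Bracket = 1 − α·(+10.3) = 1 + (-2.575 × 10⁻³) = 0.9974250.
ρ = 999 × 0.9974250 = 996.43 kg m⁻³.

996.43 kg m⁻³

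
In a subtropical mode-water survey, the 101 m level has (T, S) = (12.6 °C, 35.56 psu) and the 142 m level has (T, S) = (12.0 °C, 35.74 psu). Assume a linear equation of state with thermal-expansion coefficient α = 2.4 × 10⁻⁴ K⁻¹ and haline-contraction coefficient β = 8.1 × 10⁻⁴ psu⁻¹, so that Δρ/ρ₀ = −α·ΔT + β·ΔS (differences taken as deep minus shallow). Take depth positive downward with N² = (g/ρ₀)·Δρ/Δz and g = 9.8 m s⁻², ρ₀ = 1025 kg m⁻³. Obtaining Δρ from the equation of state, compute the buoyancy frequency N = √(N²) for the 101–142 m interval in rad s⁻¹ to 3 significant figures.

ΔT = -0.6 K, ΔS = +0.18 psu (deep − shallow).
Δρ/ρ₀ = −αΔT + βΔS = 1.44 × 10⁻⁴ + 1.458 × 10⁻⁴ = 2.898 × 10⁻⁴, so Δρ ≈ 0.2970 kg m⁻³.
N² = (g/ρ₀)·Δρ/Δz = g·(Δρ/ρ₀)/Δz = 9.8 × 2.898 × 10⁻⁴ / 41 = 6.9269 × 10⁻⁵ s⁻².
N = √(6.9269 × 10⁻⁵) = 8.3228 × 10⁻³ rad s⁻¹ ≈ 8.32 × 10⁻³ rad s⁻¹.

8.32 × 10⁻³ rad s⁻¹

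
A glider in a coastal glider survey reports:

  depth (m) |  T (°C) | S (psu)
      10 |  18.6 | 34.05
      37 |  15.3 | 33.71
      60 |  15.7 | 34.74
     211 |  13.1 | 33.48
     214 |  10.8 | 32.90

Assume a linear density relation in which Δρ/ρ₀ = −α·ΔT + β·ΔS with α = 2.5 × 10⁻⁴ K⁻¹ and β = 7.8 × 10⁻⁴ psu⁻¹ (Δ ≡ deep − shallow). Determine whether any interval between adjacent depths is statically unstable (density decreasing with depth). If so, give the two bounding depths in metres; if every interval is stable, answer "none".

Evaluate Δρ/ρ₀ = −αΔT + βΔS across each adjacent pair:
  10–37 m: −αΔT+βΔS = −(2.5 × 10⁻⁴)(-3.3)+(7.8 × 10⁻⁴)(-0.34) = 5.6 × 10⁻⁴ → stable
  37–60 m: −αΔT+βΔS = −(2.5 × 10⁻⁴)(+0.4)+(7.8 × 10⁻⁴)(+1.03) = 7.0 × 10⁻⁴ → stable
  60–211 m: −αΔT+βΔS = −(2.5 × 10⁻⁴)(-2.6)+(7.8 × 10⁻⁴)(-1.26) = -3.3 × 10⁻⁴ → UNSTABLE
  211–214 m: −αΔT+βΔS = −(2.5 × 10⁻⁴)(-2.3)+(7.8 × 10⁻⁴)(-0.58) = 1.2 × 10⁻⁴ → stable
The 60–211 m interval has Δρ < 0: lighter water underlies denser water.

60–211 m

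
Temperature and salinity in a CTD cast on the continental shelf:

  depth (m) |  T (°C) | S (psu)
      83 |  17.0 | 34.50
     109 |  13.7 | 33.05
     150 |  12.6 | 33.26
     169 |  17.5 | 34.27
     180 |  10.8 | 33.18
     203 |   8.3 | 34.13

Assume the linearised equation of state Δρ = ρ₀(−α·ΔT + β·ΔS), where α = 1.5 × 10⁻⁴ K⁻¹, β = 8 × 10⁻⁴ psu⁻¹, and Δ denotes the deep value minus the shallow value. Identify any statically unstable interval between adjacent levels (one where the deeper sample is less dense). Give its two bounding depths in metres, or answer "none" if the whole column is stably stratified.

83–109 m

Evaluate Δρ/ρ₀ = −αΔT + βΔS across each adjacent pair:
  83–109 m: −αΔT+βΔS = −(1.5 × 10⁻⁴)(-3.3)+(8 × 10⁻⁴)(-1.45) = -6.7 × 10⁻⁴ → UNSTABLE
  109–150 m: −αΔT+βΔS = −(1.5 × 10⁻⁴)(-1.1)+(8 × 10⁻⁴)(+0.21) = 3.3 × 10⁻⁴ → stable
  150–169 m: −αΔT+βΔS = −(1.5 × 10⁻⁴)(+4.9)+(8 × 10⁻⁴)(+1.01) = 7.3 × 10⁻⁵ → stable
  169–180 m: −αΔT+βΔS = −(1.5 × 10⁻⁴)(-6.7)+(8 × 10⁻⁴)(-1.09) = 1.3 × 10⁻⁴ → stable
  180–203 m: −αΔT+βΔS = −(1.5 × 10⁻⁴)(-2.5)+(8 × 10⁻⁴)(+0.95) = 1.1 × 10⁻³ → stable
The 83–109 m interval has Δρ < 0: lighter water underlies denser water.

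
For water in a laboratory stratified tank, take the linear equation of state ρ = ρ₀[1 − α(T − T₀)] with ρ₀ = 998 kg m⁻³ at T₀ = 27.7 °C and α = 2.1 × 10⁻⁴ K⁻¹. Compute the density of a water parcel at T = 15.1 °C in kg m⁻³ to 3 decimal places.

1000.641 kg m⁻³

T − T₀ = -12.6 K.
Bracket = 1 − α·(-12.6) = 1 + (2.646 × 10⁻³) = 1.0026460.
ρ = 998 × 1.0026460 = 1000.641 kg m⁻³.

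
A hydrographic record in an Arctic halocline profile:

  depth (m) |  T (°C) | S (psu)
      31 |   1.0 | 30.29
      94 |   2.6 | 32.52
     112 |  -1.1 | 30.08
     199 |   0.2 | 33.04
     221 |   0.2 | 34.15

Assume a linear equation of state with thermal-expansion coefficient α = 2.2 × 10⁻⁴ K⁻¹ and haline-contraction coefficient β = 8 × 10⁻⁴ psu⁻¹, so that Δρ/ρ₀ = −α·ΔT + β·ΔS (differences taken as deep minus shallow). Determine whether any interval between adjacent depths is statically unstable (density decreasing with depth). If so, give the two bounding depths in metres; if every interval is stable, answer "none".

Evaluate Δρ/ρ₀ = −αΔT + βΔS across each adjacent pair:
  31–94 m: −αΔT+βΔS = −(2.2 × 10⁻⁴)(+1.6)+(8 × 10⁻⁴)(+2.23) = 1.4 × 10⁻³ → stable
  94–112 m: −αΔT+βΔS = −(2.2 × 10⁻⁴)(-3.7)+(8 × 10⁻⁴)(-2.44) = -1.1 × 10⁻³ → UNSTABLE
  112–199 m: −αΔT+βΔS = −(2.2 × 10⁻⁴)(+1.3)+(8 × 10⁻⁴)(+2.96) = 2.1 × 10⁻³ → stable
  199–221 m: −αΔT+βΔS = −(2.2 × 10⁻⁴)(+0.0)+(8 × 10⁻⁴)(+1.11) = 8.9 × 10⁻⁴ → stable
The 94–112 m interval has Δρ < 0: lighter water underlies denser water.

94–112 m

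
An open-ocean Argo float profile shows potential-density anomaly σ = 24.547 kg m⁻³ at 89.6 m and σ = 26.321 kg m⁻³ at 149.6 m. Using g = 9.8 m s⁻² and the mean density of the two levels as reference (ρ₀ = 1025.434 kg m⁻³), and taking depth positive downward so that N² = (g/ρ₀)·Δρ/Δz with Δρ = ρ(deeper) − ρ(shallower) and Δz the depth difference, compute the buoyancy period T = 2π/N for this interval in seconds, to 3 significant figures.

374 s

Δρ = 1026.321 − 1024.547 = 1.774 kg m⁻³ over Δz = 149.6 − 89.6 = 60 m.
N² = (9.8/1025.434) × (1.774/60) = 2.8257 × 10⁻⁴ s⁻².
N = √(2.8257 × 10⁻⁴) = 0.016810 rad s⁻¹, so T = 2π/N = 373.78 s ≈ 374 s.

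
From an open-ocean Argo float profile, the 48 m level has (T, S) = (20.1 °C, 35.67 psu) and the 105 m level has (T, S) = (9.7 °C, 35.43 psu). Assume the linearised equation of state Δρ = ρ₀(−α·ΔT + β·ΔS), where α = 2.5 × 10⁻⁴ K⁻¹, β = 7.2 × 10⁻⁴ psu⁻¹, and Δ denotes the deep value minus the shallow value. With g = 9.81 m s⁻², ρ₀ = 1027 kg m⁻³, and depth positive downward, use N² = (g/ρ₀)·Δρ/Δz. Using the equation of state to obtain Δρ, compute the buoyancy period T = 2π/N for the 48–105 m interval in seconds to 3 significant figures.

ΔT = -10.4 K, ΔS = -0.24 psu (deep − shallow).
Δρ/ρ₀ = −αΔT + βΔS = 2.60 × 10⁻³ − 1.728 × 10⁻⁴ = 2.4272 × 10⁻³, so Δρ ≈ 2.493 kg m⁻³.
N² = (g/ρ₀)·Δρ/Δz = g·(Δρ/ρ₀)/Δz = 9.81 × 2.4272 × 10⁻³ / 57 = 4.1773 × 10⁻⁴ s⁻².
N = √(4.1773 × 10⁻⁴) = 0.020438 rad s⁻¹ → T = 2π/N = 307.43 s ≈ 307 s.

307 s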